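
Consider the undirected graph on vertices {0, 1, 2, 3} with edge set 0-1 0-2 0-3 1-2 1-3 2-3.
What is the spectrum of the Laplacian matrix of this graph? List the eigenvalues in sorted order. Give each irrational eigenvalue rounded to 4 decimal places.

With the vertex order [0, 1, 2, 3], the degrees are [3, 3, 3, 3], giving D = diag(3, 3, 3, 3) and L = D - A. The multiplicity of 0 as a Laplacian eigenvalue equals the number of connected components. The single zero eigenvalue shows the graph is connected. By the matrix-tree theorem the graph has (1/4) * product of the nonzero eigenvalues = 16 spanning trees.

[0, 4, 4, 4]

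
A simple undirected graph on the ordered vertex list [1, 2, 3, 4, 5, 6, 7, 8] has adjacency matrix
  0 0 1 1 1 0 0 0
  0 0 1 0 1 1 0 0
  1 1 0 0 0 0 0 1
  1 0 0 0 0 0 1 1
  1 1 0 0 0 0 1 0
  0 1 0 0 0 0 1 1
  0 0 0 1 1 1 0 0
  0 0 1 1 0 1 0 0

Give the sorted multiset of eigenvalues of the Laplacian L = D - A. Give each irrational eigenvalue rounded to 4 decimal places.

With the vertex order [1, 2, 3, 4, 5, 6, 7, 8], the degrees are [3, 3, 3, 3, 3, 3, 3, 3], giving D = diag(3, 3, 3, 3, 3, 3, 3, 3) and L = D - A. Diagonalising L (or applying a numerical eigensolver to the 8x8 matrix) gives the spectrum above. The single zero eigenvalue shows the graph is connected. The eigenvalues sum to 24, which equals trace(L) = 2|E|.

[0, 2, 2, 2, 4, 4, 4, 6]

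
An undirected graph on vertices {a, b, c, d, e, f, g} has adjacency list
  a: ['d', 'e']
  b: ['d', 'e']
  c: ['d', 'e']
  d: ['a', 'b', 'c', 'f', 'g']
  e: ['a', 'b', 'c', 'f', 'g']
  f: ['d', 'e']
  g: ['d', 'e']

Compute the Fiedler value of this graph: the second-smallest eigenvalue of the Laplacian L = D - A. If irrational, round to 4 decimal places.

With the vertex order [a, b, c, d, e, f, g], the degrees are [2, 2, 2, 5, 5, 2, 2], giving D = diag(2, 2, 2, 5, 5, 2, 2) and L = D - A. The sorted Laplacian eigenvalues are [0, 2, 2, 2, 2, 5, 7]; the algebraic connectivity is the second entry, 2. There is one zero in the spectrum, matching the 1 component.

2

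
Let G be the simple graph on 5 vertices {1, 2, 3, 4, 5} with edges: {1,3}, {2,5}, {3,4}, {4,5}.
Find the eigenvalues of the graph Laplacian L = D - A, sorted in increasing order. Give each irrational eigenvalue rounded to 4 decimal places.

Reading degrees in the order [1, 2, 3, 4, 5] gives [1, 1, 2, 2, 2]; set D = diag(1, 1, 2, 2, 2) and form L = D - A. Diagonalising L (or applying a numerical eigensolver to the 5x5 matrix) gives the spectrum above. By the matrix-tree theorem the graph has (1/5) * product of the nonzero eigenvalues = 1 spanning tree. There is one zero in the spectrum, matching the 1 component.

[0, 0.3820, 1.3820, 2.6180, 3.6180]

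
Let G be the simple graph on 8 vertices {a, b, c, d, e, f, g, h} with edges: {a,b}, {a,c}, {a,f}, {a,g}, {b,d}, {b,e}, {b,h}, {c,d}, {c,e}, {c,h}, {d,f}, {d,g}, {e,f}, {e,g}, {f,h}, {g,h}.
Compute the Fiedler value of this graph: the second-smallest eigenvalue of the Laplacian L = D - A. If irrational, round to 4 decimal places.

4

Reading degrees in the order [a, b, c, d, e, f, g, h] gives [4, 4, 4, 4, 4, 4, 4, 4]; set D = diag(4, 4, 4, 4, 4, 4, 4, 4) and form L = D - A. The sorted Laplacian eigenvalues are [0, 4, 4, 4, 4, 4, 4, 8]; the algebraic connectivity is the second entry, 4.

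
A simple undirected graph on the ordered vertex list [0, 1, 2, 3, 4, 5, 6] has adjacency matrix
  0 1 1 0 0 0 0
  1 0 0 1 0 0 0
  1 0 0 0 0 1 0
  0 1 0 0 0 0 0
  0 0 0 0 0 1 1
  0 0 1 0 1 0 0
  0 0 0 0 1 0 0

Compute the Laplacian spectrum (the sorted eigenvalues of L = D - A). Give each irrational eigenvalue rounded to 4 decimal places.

Each diagonal entry of L is the vertex degree and each off-diagonal entry is -1 where an edge is present, 0 otherwise; in the order [0, 1, 2, 3, 4, 5, 6] the diagonal is [2, 2, 2, 1, 2, 2, 1]. Since every row of L sums to 0, the all-ones vector is in the kernel and 0 is an eigenvalue. The single zero eigenvalue shows the graph is connected.

[0, 0.1981, 0.7530, 1.5550, 2.4450, 3.2470, 3.8019]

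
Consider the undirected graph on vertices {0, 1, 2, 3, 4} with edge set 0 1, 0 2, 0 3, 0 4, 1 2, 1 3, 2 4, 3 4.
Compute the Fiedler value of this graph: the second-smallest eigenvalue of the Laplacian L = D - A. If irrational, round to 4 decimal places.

3

Reading degrees in the order [0, 1, 2, 3, 4] gives [4, 3, 3, 3, 3]; set D = diag(4, 3, 3, 3, 3) and form L = D - A. Computing the eigenvalues of L and sorting gives [0, 3, 3, 5, 5]. The Fiedler value lambda_2 = 3 is strictly positive, so the graph is connected. By the matrix-tree theorem the graph has (1/5) * product of the nonzero eigenvalues = 45 spanning trees. The largest eigenvalue, 5, is at most the vertex count 5.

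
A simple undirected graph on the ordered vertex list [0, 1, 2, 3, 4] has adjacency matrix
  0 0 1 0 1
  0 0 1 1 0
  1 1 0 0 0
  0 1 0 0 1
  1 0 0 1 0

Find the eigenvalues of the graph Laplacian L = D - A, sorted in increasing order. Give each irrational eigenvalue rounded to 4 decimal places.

[0, 1.3820, 1.3820, 3.6180, 3.6180]

Reading degrees in the order [0, 1, 2, 3, 4] gives [2, 2, 2, 2, 2]; set D = diag(2, 2, 2, 2, 2) and form L = D - A. Diagonalising L (or applying a numerical eigensolver to the 5x5 matrix) gives the spectrum above. The single zero eigenvalue shows the graph is connected. The eigenvalues sum to 10, which equals trace(L) = 2|E|. By the matrix-tree theorem the graph has (1/5) * product of the nonzero eigenvalues = 5 spanning trees.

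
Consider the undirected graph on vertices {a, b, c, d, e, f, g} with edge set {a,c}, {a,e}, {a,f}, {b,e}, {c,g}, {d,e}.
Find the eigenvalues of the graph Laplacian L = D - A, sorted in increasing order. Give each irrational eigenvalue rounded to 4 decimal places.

With the vertex order [a, b, c, d, e, f, g], the degrees are [3, 1, 2, 1, 3, 1, 1], giving D = diag(3, 1, 2, 1, 3, 1, 1) and L = D - A. The multiplicity of 0 as a Laplacian eigenvalue equals the number of connected components. There is one zero in the spectrum, matching the 1 component. By the matrix-tree theorem the graph has (1/7) * product of the nonzero eigenvalues = 1 spanning tree.

[0, 0.3217, 0.6802, 1, 2.1397, 3.2297, 4.6287]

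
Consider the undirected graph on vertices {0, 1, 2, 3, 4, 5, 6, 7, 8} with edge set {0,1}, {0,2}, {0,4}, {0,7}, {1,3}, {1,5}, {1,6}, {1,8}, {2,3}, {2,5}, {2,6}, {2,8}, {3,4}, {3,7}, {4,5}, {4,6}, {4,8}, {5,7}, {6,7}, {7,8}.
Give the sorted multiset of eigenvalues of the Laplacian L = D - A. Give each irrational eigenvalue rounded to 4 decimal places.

Reading degrees in the order [0, 1, 2, 3, 4, 5, 6, 7, 8] gives [4, 5, 5, 4, 5, 4, 4, 5, 4]; set D = diag(4, 5, 5, 4, 5, 4, 4, 5, 4) and form L = D - A. L is symmetric positive semidefinite, so every eigenvalue is real and nonnegative. The single zero eigenvalue shows the graph is connected. By the matrix-tree theorem the graph has (1/9) * product of the nonzero eigenvalues = 32000 spanning trees. The eigenvalues sum to 40, which equals trace(L) = 2|E|.

[0, 4, 4, 4, 4, 5, 5, 5, 9]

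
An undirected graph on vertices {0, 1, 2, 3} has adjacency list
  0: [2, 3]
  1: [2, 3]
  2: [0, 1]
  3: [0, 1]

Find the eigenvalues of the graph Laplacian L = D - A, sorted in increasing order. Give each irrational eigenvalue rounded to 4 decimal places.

Reading degrees in the order [0, 1, 2, 3] gives [2, 2, 2, 2]; set D = diag(2, 2, 2, 2) and form L = D - A. L is symmetric positive semidefinite, so every eigenvalue is real and nonnegative. The largest eigenvalue, 4, is at most the vertex count 4. The eigenvalues sum to 8, which equals trace(L) = 2|E|.

[0, 2, 2, 4]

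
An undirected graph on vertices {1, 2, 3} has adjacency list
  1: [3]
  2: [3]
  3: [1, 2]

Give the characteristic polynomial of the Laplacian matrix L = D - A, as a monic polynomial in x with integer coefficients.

With the vertex order [1, 2, 3], the degrees are [1, 1, 2], giving D = diag(1, 1, 2) and L = D - A. L has integer entries, so p(x) = det(xI - L) has integer coefficients. Expanding the determinant yields x^3 - 4x^2 + 3x. Since p(0) = det(-L) = 0, x divides p(x).

x^3 - 4x^2 + 3x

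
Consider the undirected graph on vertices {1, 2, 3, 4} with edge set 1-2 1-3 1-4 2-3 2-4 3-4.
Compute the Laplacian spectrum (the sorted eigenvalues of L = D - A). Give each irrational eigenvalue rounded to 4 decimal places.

Reading degrees in the order [1, 2, 3, 4] gives [3, 3, 3, 3]; set D = diag(3, 3, 3, 3) and form L = D - A. Diagonalising L (or applying a numerical eigensolver to the 4x4 matrix) gives the spectrum above. The eigenvalues sum to 12, which equals trace(L) = 2|E|.

[0, 4, 4, 4]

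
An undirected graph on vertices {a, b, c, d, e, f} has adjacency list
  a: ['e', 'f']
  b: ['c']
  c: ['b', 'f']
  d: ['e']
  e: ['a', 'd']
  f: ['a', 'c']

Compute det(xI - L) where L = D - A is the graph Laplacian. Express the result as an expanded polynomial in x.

With the vertex order [a, b, c, d, e, f], the degrees are [2, 1, 2, 1, 2, 2], giving D = diag(2, 1, 2, 1, 2, 2) and L = D - A. L has integer entries, so p(x) = det(xI - L) has integer coefficients. Expanding the determinant yields x^6 - 10x^5 + 36x^4 - 56x^3 + 35x^2 - 6x. The constant term is 0 because L is singular (the all-ones vector lies in its kernel). By the matrix-tree theorem the graph has (1/6) * product of the nonzero eigenvalues = 1 spanning tree.

x^6 - 10x^5 + 36x^4 - 56x^3 + 35x^2 - 6x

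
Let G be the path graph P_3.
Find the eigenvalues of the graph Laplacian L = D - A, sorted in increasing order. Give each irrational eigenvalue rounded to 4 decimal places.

[0, 1, 3]

The graph has 3 vertices and degree multiset [2, 1, 1]; D is the diagonal matrix of degrees and L = D - A. L is symmetric positive semidefinite, so every eigenvalue is real and nonnegative. The single zero eigenvalue shows the graph is connected. By the matrix-tree theorem the graph has (1/3) * product of the nonzero eigenvalues = 1 spanning tree.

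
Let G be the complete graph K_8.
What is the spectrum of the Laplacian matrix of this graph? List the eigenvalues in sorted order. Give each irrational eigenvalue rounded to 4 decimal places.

The graph has 8 vertices and degree multiset [7, 7, 7, 7, 7, 7, 7, 7]; D is the diagonal matrix of degrees and L = D - A. Diagonalising L (or applying a numerical eigensolver to the 8x8 matrix) gives the spectrum above. The eigenvalues sum to 56, which equals trace(L) = 2|E|. The largest eigenvalue, 8, is at most the vertex count 8.

[0, 8, 8, 8, 8, 8, 8, 8]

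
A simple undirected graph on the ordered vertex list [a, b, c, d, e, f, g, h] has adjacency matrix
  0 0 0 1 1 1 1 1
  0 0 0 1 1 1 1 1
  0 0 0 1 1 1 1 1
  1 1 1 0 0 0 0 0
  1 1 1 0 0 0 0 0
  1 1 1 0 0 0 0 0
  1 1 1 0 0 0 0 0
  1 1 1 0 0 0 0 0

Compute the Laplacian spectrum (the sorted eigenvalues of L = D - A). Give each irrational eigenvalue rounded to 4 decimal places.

[0, 3, 3, 3, 3, 5, 5, 8]

With the vertex order [a, b, c, d, e, f, g, h], the degrees are [5, 5, 5, 3, 3, 3, 3, 3], giving D = diag(5, 5, 5, 3, 3, 3, 3, 3) and L = D - A. Diagonalising L (or applying a numerical eigensolver to the 8x8 matrix) gives the spectrum above.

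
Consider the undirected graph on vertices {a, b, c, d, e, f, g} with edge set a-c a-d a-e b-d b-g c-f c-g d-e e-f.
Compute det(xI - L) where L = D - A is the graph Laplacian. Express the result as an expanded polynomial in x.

Reading degrees in the order [a, b, c, d, e, f, g] gives [3, 2, 3, 3, 3, 2, 2]; set D = diag(3, 2, 3, 3, 3, 2, 2) and form L = D - A. L has integer entries, so p(x) = det(xI - L) has integer coefficients. Expanding the determinant yields x^7 - 18x^6 + 129x^5 - 468x^4 + 900x^3 - 864x^2 + 322x. Since p(0) = det(-L) = 0, x divides p(x). The eigenvalues sum to 18, which equals trace(L) = 2|E|.

x^7 - 18x^6 + 129x^5 - 468x^4 + 900x^3 - 864x^2 + 322x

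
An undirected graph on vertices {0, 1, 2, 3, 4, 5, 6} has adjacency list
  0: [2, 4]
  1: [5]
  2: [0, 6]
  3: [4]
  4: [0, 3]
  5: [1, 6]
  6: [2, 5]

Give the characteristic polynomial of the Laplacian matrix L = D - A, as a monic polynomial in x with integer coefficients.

x^7 - 12x^6 + 55x^5 - 120x^4 + 126x^3 - 56x^2 + 7x

With the vertex order [0, 1, 2, 3, 4, 5, 6], the degrees are [2, 1, 2, 1, 2, 2, 2], giving D = diag(2, 1, 2, 1, 2, 2, 2) and L = D - A. L has integer entries, so p(x) = det(xI - L) has integer coefficients. Expanding the determinant yields x^7 - 12x^6 + 55x^5 - 120x^4 + 126x^3 - 56x^2 + 7x. Since p(0) = det(-L) = 0, x divides p(x). The eigenvalues sum to 12, which equals trace(L) = 2|E|. The largest eigenvalue, 3.8019, is at most the vertex count 7.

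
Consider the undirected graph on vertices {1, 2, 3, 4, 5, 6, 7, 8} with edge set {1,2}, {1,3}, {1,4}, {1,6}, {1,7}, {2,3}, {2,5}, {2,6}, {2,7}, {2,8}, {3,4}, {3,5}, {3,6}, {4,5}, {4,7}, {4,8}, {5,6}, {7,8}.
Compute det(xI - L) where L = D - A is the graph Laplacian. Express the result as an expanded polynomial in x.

Reading degrees in the order [1, 2, 3, 4, 5, 6, 7, 8] gives [5, 6, 5, 5, 4, 4, 4, 3]; set D = diag(5, 6, 5, 5, 4, 4, 4, 3) and form L = D - A. L has integer entries, so p(x) = det(xI - L) has integer coefficients. Expanding the determinant yields x^8 - 36x^7 + 546x^6 - 4516x^5 + 21958x^4 - 62604x^3 + 96560x^2 - 61824x. The constant term is 0 because L is singular (the all-ones vector lies in its kernel). The largest eigenvalue, 7.6313, is at most the vertex count 8.

x^8 - 36x^7 + 546x^6 - 4516x^5 + 21958x^4 - 62604x^3 + 96560x^2 - 61824x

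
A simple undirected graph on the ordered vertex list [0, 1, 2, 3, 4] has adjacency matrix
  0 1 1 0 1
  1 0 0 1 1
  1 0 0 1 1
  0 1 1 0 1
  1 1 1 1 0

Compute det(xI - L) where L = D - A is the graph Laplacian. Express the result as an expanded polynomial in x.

With the vertex order [0, 1, 2, 3, 4], the degrees are [3, 3, 3, 3, 4], giving D = diag(3, 3, 3, 3, 4) and L = D - A. Computing det(xI - L) by cofactor expansion (or equivalently via sum-over-permutations) gives x^5 - 16x^4 + 94x^3 - 240x^2 + 225x. The coefficient of x^4 equals -trace(L) = -16, matching the sum of degrees.

x^5 - 16x^4 + 94x^3 - 240x^2 + 225x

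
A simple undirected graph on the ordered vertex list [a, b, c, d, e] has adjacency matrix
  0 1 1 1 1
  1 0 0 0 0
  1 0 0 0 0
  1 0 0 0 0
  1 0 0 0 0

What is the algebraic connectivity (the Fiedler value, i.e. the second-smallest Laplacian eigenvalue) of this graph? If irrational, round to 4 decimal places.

With the vertex order [a, b, c, d, e], the degrees are [4, 1, 1, 1, 1], giving D = diag(4, 1, 1, 1, 1) and L = D - A. The smallest Laplacian eigenvalue is always 0. The next one, lambda_2 = 1, measures how hard the graph is to disconnect: larger values mean better connectivity.

1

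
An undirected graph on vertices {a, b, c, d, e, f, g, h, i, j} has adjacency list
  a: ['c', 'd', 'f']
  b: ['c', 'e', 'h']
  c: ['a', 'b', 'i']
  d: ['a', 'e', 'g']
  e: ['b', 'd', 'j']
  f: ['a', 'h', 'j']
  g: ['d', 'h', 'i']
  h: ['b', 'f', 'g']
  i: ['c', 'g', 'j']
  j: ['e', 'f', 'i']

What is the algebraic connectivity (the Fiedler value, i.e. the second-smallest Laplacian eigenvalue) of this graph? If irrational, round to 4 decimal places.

2

With the vertex order [a, b, c, d, e, f, g, h, i, j], the degrees are [3, 3, 3, 3, 3, 3, 3, 3, 3, 3], giving D = diag(3, 3, 3, 3, 3, 3, 3, 3, 3, 3) and L = D - A. The smallest Laplacian eigenvalue is always 0. The next one, lambda_2 = 2, measures how hard the graph is to disconnect: larger values mean better connectivity. The largest eigenvalue, 5, is at most the vertex count 10. The eigenvalues sum to 30, which equals trace(L) = 2|E|.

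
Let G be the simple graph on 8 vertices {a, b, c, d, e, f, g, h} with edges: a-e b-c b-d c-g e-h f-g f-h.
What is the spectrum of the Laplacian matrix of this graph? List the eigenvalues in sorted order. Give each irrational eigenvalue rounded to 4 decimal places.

[0, 0.1522, 0.5858, 1.2346, 2, 2.7654, 3.4142, 3.8478]

With the vertex order [a, b, c, d, e, f, g, h], the degrees are [1, 2, 2, 1, 2, 2, 2, 2], giving D = diag(1, 2, 2, 1, 2, 2, 2, 2) and L = D - A. The multiplicity of 0 as a Laplacian eigenvalue equals the number of connected components. The single zero eigenvalue shows the graph is connected. The eigenvalues sum to 14, which equals trace(L) = 2|E|.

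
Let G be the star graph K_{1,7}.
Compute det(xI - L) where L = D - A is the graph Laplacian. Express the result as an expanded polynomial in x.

x^8 - 14x^7 + 63x^6 - 140x^5 + 175x^4 - 126x^3 + 49x^2 - 8x

The graph has 8 vertices and degree multiset [7, 1, 1, 1, 1, 1, 1, 1]; D is the diagonal matrix of degrees and L = D - A. L has integer entries, so p(x) = det(xI - L) has integer coefficients. Expanding the determinant yields x^8 - 14x^7 + 63x^6 - 140x^5 + 175x^4 - 126x^3 + 49x^2 - 8x. Since p(0) = det(-L) = 0, x divides p(x). The largest eigenvalue, 8, is at most the vertex count 8. By the matrix-tree theorem the graph has (1/8) * product of the nonzero eigenvalues = 1 spanning tree.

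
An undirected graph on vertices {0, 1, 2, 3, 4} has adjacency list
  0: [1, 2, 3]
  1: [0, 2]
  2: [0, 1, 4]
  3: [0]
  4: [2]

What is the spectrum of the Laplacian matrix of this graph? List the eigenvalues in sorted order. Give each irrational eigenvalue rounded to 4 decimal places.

[0, 0.6972, 1.3820, 3.6180, 4.3028]

Each diagonal entry of L is the vertex degree and each off-diagonal entry is -1 where an edge is present, 0 otherwise; in the order [0, 1, 2, 3, 4] the diagonal is [3, 2, 3, 1, 1]. L is symmetric positive semidefinite, so every eigenvalue is real and nonnegative. The largest eigenvalue, 4.3028, is at most the vertex count 5.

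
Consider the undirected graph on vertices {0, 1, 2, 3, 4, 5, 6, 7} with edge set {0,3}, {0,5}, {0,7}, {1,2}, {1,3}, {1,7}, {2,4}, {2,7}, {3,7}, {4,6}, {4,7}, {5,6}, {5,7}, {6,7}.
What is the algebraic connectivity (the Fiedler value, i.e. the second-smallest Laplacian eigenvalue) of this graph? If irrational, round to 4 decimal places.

1.7530

Each diagonal entry of L is the vertex degree and each off-diagonal entry is -1 where an edge is present, 0 otherwise; in the order [0, 1, 2, 3, 4, 5, 6, 7] the diagonal is [3, 3, 3, 3, 3, 3, 3, 7]. The sorted Laplacian eigenvalues are [0, 1.7530, 1.7530, 3.4450, 3.4450, 4.8019, 4.8019, 8]; the algebraic connectivity is the second entry, 1.7530. By the matrix-tree theorem the graph has (1/8) * product of the nonzero eigenvalues = 841 spanning trees. The eigenvalues sum to 28, which equals trace(L) = 2|E|.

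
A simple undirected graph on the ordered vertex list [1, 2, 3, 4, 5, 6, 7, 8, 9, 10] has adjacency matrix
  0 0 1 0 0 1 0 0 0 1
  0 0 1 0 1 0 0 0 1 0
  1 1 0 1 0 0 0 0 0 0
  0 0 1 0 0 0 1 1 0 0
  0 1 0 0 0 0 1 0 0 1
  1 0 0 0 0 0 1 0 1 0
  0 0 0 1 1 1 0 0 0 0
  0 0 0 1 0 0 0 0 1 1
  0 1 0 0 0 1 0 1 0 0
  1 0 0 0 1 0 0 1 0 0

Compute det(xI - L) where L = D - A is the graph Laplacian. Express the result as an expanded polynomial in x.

x^10 - 30x^9 + 390x^8 - 2880x^7 + 13305x^6 - 39882x^5 + 77640x^4 - 94800x^3 + 66000x^2 - 20000x

With the vertex order [1, 2, 3, 4, 5, 6, 7, 8, 9, 10], the degrees are [3, 3, 3, 3, 3, 3, 3, 3, 3, 3], giving D = diag(3, 3, 3, 3, 3, 3, 3, 3, 3, 3) and L = D - A. Computing det(xI - L) by cofactor expansion (or equivalently via sum-over-permutations) gives x^10 - 30x^9 + 390x^8 - 2880x^7 + 13305x^6 - 39882x^5 + 77640x^4 - 94800x^3 + 66000x^2 - 20000x. The coefficient of x^9 equals -trace(L) = -30, matching the sum of degrees.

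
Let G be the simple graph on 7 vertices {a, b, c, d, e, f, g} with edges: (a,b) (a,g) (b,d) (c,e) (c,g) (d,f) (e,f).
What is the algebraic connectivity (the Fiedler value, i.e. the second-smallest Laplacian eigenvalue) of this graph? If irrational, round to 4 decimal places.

0.7530

Each diagonal entry of L is the vertex degree and each off-diagonal entry is -1 where an edge is present, 0 otherwise; in the order [a, b, c, d, e, f, g] the diagonal is [2, 2, 2, 2, 2, 2, 2]. Computing the eigenvalues of L and sorting gives [0, 0.7530, 0.7530, 2.4450, 2.4450, 3.8019, 3.8019]. The Fiedler value lambda_2 = 0.7530 is strictly positive, so the graph is connected.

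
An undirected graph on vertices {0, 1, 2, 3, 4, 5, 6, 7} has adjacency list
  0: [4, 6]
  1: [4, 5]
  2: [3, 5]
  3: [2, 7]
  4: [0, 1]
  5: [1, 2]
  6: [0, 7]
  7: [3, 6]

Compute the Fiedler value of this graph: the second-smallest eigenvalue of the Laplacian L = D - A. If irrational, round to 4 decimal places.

0.5858

Reading degrees in the order [0, 1, 2, 3, 4, 5, 6, 7] gives [2, 2, 2, 2, 2, 2, 2, 2]; set D = diag(2, 2, 2, 2, 2, 2, 2, 2) and form L = D - A. The sorted Laplacian eigenvalues are [0, 0.5858, 0.5858, 2, 2, 3.4142, 3.4142, 4]; the algebraic connectivity is the second entry, 0.5858. There is one zero in the spectrum, matching the 1 component. The largest eigenvalue, 4, is at most the vertex count 8.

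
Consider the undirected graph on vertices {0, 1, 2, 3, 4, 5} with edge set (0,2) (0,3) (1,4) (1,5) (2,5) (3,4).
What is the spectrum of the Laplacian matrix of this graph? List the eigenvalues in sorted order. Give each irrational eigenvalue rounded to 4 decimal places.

[0, 1, 1, 3, 3, 4]

Reading degrees in the order [0, 1, 2, 3, 4, 5] gives [2, 2, 2, 2, 2, 2]; set D = diag(2, 2, 2, 2, 2, 2) and form L = D - A. L is symmetric positive semidefinite, so every eigenvalue is real and nonnegative. The single zero eigenvalue shows the graph is connected. By the matrix-tree theorem the graph has (1/6) * product of the nonzero eigenvalues = 6 spanning trees. There is one zero in the spectrum, matching the 1 component.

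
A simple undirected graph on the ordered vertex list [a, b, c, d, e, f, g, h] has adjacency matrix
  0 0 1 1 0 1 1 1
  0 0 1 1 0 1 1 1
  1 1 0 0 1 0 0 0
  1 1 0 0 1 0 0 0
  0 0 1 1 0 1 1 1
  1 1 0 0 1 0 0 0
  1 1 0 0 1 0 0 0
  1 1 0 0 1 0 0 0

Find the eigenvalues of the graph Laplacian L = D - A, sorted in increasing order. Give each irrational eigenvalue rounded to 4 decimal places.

[0, 3, 3, 3, 3, 5, 5, 8]

With the vertex order [a, b, c, d, e, f, g, h], the degrees are [5, 5, 3, 3, 5, 3, 3, 3], giving D = diag(5, 5, 3, 3, 5, 3, 3, 3) and L = D - A. L is symmetric positive semidefinite, so every eigenvalue is real and nonnegative. The single zero eigenvalue shows the graph is connected. The largest eigenvalue, 8, is at most the vertex count 8. The eigenvalues sum to 30, which equals trace(L) = 2|E|.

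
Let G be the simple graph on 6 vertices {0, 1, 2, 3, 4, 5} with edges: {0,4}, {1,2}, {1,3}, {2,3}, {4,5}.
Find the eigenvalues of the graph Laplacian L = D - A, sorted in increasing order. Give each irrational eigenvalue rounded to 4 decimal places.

With the vertex order [0, 1, 2, 3, 4, 5], the degrees are [1, 2, 2, 2, 2, 1], giving D = diag(1, 2, 2, 2, 2, 1) and L = D - A. Since every row of L sums to 0, the all-ones vector is in the kernel and 0 is an eigenvalue. The 2 zero eigenvalues correspond to the 2 connected components. The largest eigenvalue, 3, is at most the vertex count 6. There are 2 zeros in the spectrum, matching the 2 components.

[0, 0, 1, 3, 3, 3]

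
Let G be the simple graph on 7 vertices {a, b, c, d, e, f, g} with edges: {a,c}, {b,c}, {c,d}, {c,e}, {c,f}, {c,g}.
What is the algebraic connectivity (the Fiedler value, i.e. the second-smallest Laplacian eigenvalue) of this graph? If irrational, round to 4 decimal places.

Reading degrees in the order [a, b, c, d, e, f, g] gives [1, 1, 6, 1, 1, 1, 1]; set D = diag(1, 1, 6, 1, 1, 1, 1) and form L = D - A. Computing the eigenvalues of L and sorting gives [0, 1, 1, 1, 1, 1, 7]. The Fiedler value lambda_2 = 1 is strictly positive, so the graph is connected. The largest eigenvalue, 7, is at most the vertex count 7.

1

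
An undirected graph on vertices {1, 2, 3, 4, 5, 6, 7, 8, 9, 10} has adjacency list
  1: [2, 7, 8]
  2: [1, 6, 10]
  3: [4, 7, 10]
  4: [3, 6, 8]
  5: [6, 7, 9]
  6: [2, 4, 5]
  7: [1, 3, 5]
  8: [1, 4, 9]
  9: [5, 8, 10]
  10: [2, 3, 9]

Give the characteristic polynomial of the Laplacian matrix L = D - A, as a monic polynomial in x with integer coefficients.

x^10 - 30x^9 + 390x^8 - 2880x^7 + 13305x^6 - 39882x^5 + 77640x^4 - 94800x^3 + 66000x^2 - 20000x

Each diagonal entry of L is the vertex degree and each off-diagonal entry is -1 where an edge is present, 0 otherwise; in the order [1, 2, 3, 4, 5, 6, 7, 8, 9, 10] the diagonal is [3, 3, 3, 3, 3, 3, 3, 3, 3, 3]. L has integer entries, so p(x) = det(xI - L) has integer coefficients. Expanding the determinant yields x^10 - 30x^9 + 390x^8 - 2880x^7 + 13305x^6 - 39882x^5 + 77640x^4 - 94800x^3 + 66000x^2 - 20000x. The constant term is 0 because L is singular (the all-ones vector lies in its kernel). The eigenvalues sum to 30, which equals trace(L) = 2|E|. There is one zero in the spectrum, matching the 1 component.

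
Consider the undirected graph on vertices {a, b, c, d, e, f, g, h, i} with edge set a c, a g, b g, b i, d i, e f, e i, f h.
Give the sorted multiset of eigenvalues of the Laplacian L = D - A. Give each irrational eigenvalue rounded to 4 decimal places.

With the vertex order [a, b, c, d, e, f, g, h, i], the degrees are [2, 2, 1, 1, 2, 2, 2, 1, 3], giving D = diag(2, 2, 1, 1, 2, 2, 2, 1, 3) and L = D - A. The multiplicity of 0 as a Laplacian eigenvalue equals the number of connected components. The single zero eigenvalue shows the graph is connected. The largest eigenvalue, 4.3699, is at most the vertex count 9. By the matrix-tree theorem the graph has (1/9) * product of the nonzero eigenvalues = 1 spanning tree.

[0, 0.1506, 0.4266, 1, 1.4229, 2.1724, 3, 3.4576, 4.3699]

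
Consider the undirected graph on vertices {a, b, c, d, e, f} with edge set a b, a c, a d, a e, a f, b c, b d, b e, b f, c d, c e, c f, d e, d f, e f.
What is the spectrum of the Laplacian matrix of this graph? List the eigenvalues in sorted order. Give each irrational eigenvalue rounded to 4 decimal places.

Reading degrees in the order [a, b, c, d, e, f] gives [5, 5, 5, 5, 5, 5]; set D = diag(5, 5, 5, 5, 5, 5) and form L = D - A. Diagonalising L (or applying a numerical eigensolver to the 6x6 matrix) gives the spectrum above. The single zero eigenvalue shows the graph is connected.

[0, 6, 6, 6, 6, 6]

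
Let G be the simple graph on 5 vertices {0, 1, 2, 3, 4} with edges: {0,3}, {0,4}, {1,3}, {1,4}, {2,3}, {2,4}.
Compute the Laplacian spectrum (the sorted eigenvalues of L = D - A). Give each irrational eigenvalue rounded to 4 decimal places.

[0, 2, 2, 3, 5]

Each diagonal entry of L is the vertex degree and each off-diagonal entry is -1 where an edge is present, 0 otherwise; in the order [0, 1, 2, 3, 4] the diagonal is [2, 2, 2, 3, 3]. The multiplicity of 0 as a Laplacian eigenvalue equals the number of connected components. The single zero eigenvalue shows the graph is connected. The largest eigenvalue, 5, is at most the vertex count 5. There is one zero in the spectrum, matching the 1 component.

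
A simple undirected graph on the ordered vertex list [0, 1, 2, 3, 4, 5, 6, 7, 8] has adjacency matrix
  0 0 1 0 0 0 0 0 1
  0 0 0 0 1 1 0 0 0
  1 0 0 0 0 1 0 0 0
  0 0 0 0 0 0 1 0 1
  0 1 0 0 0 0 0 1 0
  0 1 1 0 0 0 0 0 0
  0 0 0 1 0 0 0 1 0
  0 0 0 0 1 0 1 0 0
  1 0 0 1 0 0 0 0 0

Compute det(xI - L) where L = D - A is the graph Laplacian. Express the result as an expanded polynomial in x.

With the vertex order [0, 1, 2, 3, 4, 5, 6, 7, 8], the degrees are [2, 2, 2, 2, 2, 2, 2, 2, 2], giving D = diag(2, 2, 2, 2, 2, 2, 2, 2, 2) and L = D - A. Computing det(xI - L) by cofactor expansion (or equivalently via sum-over-permutations) gives x^9 - 18x^8 + 135x^7 - 546x^6 + 1287x^5 - 1782x^4 + 1386x^3 - 540x^2 + 81x. The constant term is 0 because L is singular (the all-ones vector lies in its kernel). The largest eigenvalue, 3.8794, is at most the vertex count 9. There is one zero in the spectrum, matching the 1 component.

x^9 - 18x^8 + 135x^7 - 546x^6 + 1287x^5 - 1782x^4 + 1386x^3 - 540x^2 + 81x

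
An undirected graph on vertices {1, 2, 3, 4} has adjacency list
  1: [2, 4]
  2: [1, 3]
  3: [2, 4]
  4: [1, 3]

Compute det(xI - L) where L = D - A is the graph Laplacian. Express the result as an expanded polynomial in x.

Reading degrees in the order [1, 2, 3, 4] gives [2, 2, 2, 2]; set D = diag(2, 2, 2, 2) and form L = D - A. L has integer entries, so p(x) = det(xI - L) has integer coefficients. Expanding the determinant yields x^4 - 8x^3 + 20x^2 - 16x. The coefficient of x^3 equals -trace(L) = -8, matching the sum of degrees. The eigenvalues sum to 8, which equals trace(L) = 2|E|. By the matrix-tree theorem the graph has (1/4) * product of the nonzero eigenvalues = 4 spanning trees.

x^4 - 8x^3 + 20x^2 - 16x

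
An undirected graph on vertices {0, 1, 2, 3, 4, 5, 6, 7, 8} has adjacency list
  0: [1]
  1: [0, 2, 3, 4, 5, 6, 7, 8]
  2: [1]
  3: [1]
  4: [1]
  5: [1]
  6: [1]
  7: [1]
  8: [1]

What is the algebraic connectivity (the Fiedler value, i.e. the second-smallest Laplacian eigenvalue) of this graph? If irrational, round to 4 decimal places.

1

Each diagonal entry of L is the vertex degree and each off-diagonal entry is -1 where an edge is present, 0 otherwise; in the order [0, 1, 2, 3, 4, 5, 6, 7, 8] the diagonal is [1, 8, 1, 1, 1, 1, 1, 1, 1]. Computing the eigenvalues of L and sorting gives [0, 1, 1, 1, 1, 1, 1, 1, 9]. The Fiedler value lambda_2 = 1 is strictly positive, so the graph is connected. The largest eigenvalue, 9, is at most the vertex count 9.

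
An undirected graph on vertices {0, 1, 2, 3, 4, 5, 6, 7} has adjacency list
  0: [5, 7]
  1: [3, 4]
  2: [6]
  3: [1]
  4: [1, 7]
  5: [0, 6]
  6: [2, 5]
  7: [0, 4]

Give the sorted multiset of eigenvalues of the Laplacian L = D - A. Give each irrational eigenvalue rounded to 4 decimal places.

Reading degrees in the order [0, 1, 2, 3, 4, 5, 6, 7] gives [2, 2, 1, 1, 2, 2, 2, 2]; set D = diag(2, 2, 1, 1, 2, 2, 2, 2) and form L = D - A. Since every row of L sums to 0, the all-ones vector is in the kernel and 0 is an eigenvalue. The single zero eigenvalue shows the graph is connected. The largest eigenvalue, 3.8478, is at most the vertex count 8.

[0, 0.1522, 0.5858, 1.2346, 2, 2.7654, 3.4142, 3.8478]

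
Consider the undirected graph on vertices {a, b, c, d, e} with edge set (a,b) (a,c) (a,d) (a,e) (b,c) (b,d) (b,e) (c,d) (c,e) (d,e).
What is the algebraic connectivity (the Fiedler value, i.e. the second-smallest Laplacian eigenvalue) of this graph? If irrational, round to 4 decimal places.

Each diagonal entry of L is the vertex degree and each off-diagonal entry is -1 where an edge is present, 0 otherwise; in the order [a, b, c, d, e] the diagonal is [4, 4, 4, 4, 4]. The smallest Laplacian eigenvalue is always 0. The next one, lambda_2 = 5, measures how hard the graph is to disconnect: larger values mean better connectivity. The largest eigenvalue, 5, is at most the vertex count 5.

5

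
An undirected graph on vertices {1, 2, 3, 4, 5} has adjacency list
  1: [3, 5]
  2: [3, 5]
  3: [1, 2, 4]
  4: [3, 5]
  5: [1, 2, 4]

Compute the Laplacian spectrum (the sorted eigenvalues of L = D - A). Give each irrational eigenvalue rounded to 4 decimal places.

Each diagonal entry of L is the vertex degree and each off-diagonal entry is -1 where an edge is present, 0 otherwise; in the order [1, 2, 3, 4, 5] the diagonal is [2, 2, 3, 2, 3]. The multiplicity of 0 as a Laplacian eigenvalue equals the number of connected components. The eigenvalues sum to 12, which equals trace(L) = 2|E|. There is one zero in the spectrum, matching the 1 component.

[0, 2, 2, 3, 5]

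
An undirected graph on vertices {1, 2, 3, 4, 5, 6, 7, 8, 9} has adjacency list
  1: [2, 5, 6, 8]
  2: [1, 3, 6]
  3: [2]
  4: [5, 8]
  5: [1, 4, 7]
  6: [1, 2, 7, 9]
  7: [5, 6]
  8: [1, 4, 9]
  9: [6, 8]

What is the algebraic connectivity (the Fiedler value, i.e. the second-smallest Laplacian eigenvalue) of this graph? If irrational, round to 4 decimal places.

Each diagonal entry of L is the vertex degree and each off-diagonal entry is -1 where an edge is present, 0 otherwise; in the order [1, 2, 3, 4, 5, 6, 7, 8, 9] the diagonal is [4, 3, 1, 2, 3, 4, 2, 3, 2]. The sorted Laplacian eigenvalues are [0, 0.6098, 1.3820, 1.4913, 2.4730, 3.5617, 3.6180, 4.8900, 5.9741]; the algebraic connectivity is the second entry, 0.6098. The eigenvalues sum to 24, which equals trace(L) = 2|E|. The largest eigenvalue, 5.9741, is at most the vertex count 9.

0.6098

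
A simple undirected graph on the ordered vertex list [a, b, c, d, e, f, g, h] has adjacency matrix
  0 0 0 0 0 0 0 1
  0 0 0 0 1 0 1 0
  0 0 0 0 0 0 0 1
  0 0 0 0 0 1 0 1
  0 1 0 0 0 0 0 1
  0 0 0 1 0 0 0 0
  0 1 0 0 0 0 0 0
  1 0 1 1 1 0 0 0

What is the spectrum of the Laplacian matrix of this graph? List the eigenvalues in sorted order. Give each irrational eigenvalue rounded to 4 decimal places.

[0, 0.2538, 0.5472, 1, 1.4689, 2.4066, 3.1504, 5.1732]

Each diagonal entry of L is the vertex degree and each off-diagonal entry is -1 where an edge is present, 0 otherwise; in the order [a, b, c, d, e, f, g, h] the diagonal is [1, 2, 1, 2, 2, 1, 1, 4]. Diagonalising L (or applying a numerical eigensolver to the 8x8 matrix) gives the spectrum above. The single zero eigenvalue shows the graph is connected. By the matrix-tree theorem the graph has (1/8) * product of the nonzero eigenvalues = 1 spanning tree. The eigenvalues sum to 14, which equals trace(L) = 2|E|.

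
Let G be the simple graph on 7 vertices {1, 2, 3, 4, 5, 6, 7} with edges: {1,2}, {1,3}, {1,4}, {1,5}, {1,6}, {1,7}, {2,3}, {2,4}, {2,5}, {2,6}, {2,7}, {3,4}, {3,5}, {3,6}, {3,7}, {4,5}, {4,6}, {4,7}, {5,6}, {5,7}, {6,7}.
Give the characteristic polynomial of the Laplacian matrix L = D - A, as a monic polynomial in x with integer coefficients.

With the vertex order [1, 2, 3, 4, 5, 6, 7], the degrees are [6, 6, 6, 6, 6, 6, 6], giving D = diag(6, 6, 6, 6, 6, 6, 6) and L = D - A. L has integer entries, so p(x) = det(xI - L) has integer coefficients. Expanding the determinant yields x^7 - 42x^6 + 735x^5 - 6860x^4 + 36015x^3 - 100842x^2 + 117649x. Since p(0) = det(-L) = 0, x divides p(x). The largest eigenvalue, 7, is at most the vertex count 7. The eigenvalues sum to 42, which equals trace(L) = 2|E|.

x^7 - 42x^6 + 735x^5 - 6860x^4 + 36015x^3 - 100842x^2 + 117649x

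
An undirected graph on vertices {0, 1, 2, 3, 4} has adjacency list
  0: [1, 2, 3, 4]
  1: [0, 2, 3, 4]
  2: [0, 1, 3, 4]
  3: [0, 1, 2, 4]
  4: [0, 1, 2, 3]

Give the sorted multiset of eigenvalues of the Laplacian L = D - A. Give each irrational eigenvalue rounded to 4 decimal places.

[0, 5, 5, 5, 5]

With the vertex order [0, 1, 2, 3, 4], the degrees are [4, 4, 4, 4, 4], giving D = diag(4, 4, 4, 4, 4) and L = D - A. Since every row of L sums to 0, the all-ones vector is in the kernel and 0 is an eigenvalue. The single zero eigenvalue shows the graph is connected. The largest eigenvalue, 5, is at most the vertex count 5.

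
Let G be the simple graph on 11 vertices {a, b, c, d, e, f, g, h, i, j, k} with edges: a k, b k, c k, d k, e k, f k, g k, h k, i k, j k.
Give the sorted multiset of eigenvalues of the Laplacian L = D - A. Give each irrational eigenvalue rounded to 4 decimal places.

[0, 1, 1, 1, 1, 1, 1, 1, 1, 1, 11]

Each diagonal entry of L is the vertex degree and each off-diagonal entry is -1 where an edge is present, 0 otherwise; in the order [a, b, c, d, e, f, g, h, i, j, k] the diagonal is [1, 1, 1, 1, 1, 1, 1, 1, 1, 1, 10]. Diagonalising L (or applying a numerical eigensolver to the 11x11 matrix) gives the spectrum above.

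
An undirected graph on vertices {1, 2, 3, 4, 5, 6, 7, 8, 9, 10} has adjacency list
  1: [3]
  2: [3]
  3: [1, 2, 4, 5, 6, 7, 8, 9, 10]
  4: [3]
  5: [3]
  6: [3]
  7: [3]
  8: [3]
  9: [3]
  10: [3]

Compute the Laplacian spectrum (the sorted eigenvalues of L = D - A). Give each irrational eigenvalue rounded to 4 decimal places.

[0, 1, 1, 1, 1, 1, 1, 1, 1, 10]

With the vertex order [1, 2, 3, 4, 5, 6, 7, 8, 9, 10], the degrees are [1, 1, 9, 1, 1, 1, 1, 1, 1, 1], giving D = diag(1, 1, 9, 1, 1, 1, 1, 1, 1, 1) and L = D - A. Since every row of L sums to 0, the all-ones vector is in the kernel and 0 is an eigenvalue. The single zero eigenvalue shows the graph is connected. There is one zero in the spectrum, matching the 1 component. The eigenvalues sum to 18, which equals trace(L) = 2|E|.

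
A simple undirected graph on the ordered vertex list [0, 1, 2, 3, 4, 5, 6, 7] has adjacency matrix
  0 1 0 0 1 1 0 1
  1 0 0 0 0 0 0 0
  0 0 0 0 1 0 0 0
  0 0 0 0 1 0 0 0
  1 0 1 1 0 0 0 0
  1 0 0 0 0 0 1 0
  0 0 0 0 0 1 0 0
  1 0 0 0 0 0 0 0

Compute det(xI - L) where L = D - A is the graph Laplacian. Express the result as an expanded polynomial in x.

With the vertex order [0, 1, 2, 3, 4, 5, 6, 7], the degrees are [4, 1, 1, 1, 3, 2, 1, 1], giving D = diag(4, 1, 1, 1, 3, 2, 1, 1) and L = D - A. L has integer entries, so p(x) = det(xI - L) has integer coefficients. Expanding the determinant yields x^8 - 14x^7 + 74x^6 - 190x^5 + 255x^4 - 180x^3 + 62x^2 - 8x. Since p(0) = det(-L) = 0, x divides p(x). The eigenvalues sum to 14, which equals trace(L) = 2|E|.

x^8 - 14x^7 + 74x^6 - 190x^5 + 255x^4 - 180x^3 + 62x^2 - 8x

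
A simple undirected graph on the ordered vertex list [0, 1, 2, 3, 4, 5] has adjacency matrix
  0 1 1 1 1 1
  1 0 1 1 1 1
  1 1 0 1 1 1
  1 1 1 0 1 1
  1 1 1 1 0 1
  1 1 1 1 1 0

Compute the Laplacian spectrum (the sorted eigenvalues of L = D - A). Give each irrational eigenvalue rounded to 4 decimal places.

[0, 6, 6, 6, 6, 6]

Each diagonal entry of L is the vertex degree and each off-diagonal entry is -1 where an edge is present, 0 otherwise; in the order [0, 1, 2, 3, 4, 5] the diagonal is [5, 5, 5, 5, 5, 5]. Since every row of L sums to 0, the all-ones vector is in the kernel and 0 is an eigenvalue. The single zero eigenvalue shows the graph is connected. By the matrix-tree theorem the graph has (1/6) * product of the nonzero eigenvalues = 1296 spanning trees.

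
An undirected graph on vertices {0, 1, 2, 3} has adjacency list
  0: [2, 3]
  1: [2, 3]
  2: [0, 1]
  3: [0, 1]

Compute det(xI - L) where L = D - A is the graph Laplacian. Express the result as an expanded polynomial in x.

x^4 - 8x^3 + 20x^2 - 16x

Reading degrees in the order [0, 1, 2, 3] gives [2, 2, 2, 2]; set D = diag(2, 2, 2, 2) and form L = D - A. The eigenvalues of L are [0, 2, 2, 4]; the characteristic polynomial is the product of (x - lambda_i), which multiplies out to x^4 - 8x^3 + 20x^2 - 16x. The coefficient of x^3 equals -trace(L) = -8, matching the sum of degrees. By the matrix-tree theorem the graph has (1/4) * product of the nonzero eigenvalues = 4 spanning trees.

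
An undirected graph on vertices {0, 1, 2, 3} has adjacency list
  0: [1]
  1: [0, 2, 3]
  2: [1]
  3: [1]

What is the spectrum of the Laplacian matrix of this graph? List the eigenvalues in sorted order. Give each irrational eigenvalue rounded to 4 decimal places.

Each diagonal entry of L is the vertex degree and each off-diagonal entry is -1 where an edge is present, 0 otherwise; in the order [0, 1, 2, 3] the diagonal is [1, 3, 1, 1]. Since every row of L sums to 0, the all-ones vector is in the kernel and 0 is an eigenvalue.

[0, 1, 1, 4]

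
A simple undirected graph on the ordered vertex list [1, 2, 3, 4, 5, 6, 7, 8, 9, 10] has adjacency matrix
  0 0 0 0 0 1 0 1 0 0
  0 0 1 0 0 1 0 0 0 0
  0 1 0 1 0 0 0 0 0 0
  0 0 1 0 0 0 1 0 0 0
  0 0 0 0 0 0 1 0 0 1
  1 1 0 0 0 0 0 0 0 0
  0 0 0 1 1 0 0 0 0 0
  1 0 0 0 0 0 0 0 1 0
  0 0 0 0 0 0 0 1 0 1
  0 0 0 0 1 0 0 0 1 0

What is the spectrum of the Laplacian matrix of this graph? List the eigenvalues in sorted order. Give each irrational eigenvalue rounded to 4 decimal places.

Reading degrees in the order [1, 2, 3, 4, 5, 6, 7, 8, 9, 10] gives [2, 2, 2, 2, 2, 2, 2, 2, 2, 2]; set D = diag(2, 2, 2, 2, 2, 2, 2, 2, 2, 2) and form L = D - A. Diagonalising L (or applying a numerical eigensolver to the 10x10 matrix) gives the spectrum above. The single zero eigenvalue shows the graph is connected. By the matrix-tree theorem the graph has (1/10) * product of the nonzero eigenvalues = 10 spanning trees.

[0, 0.3820, 0.3820, 1.3820, 1.3820, 2.6180, 2.6180, 3.6180, 3.6180, 4]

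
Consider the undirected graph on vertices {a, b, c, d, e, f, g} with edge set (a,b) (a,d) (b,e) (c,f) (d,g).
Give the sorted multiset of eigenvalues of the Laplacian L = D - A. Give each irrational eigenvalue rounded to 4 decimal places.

Each diagonal entry of L is the vertex degree and each off-diagonal entry is -1 where an edge is present, 0 otherwise; in the order [a, b, c, d, e, f, g] the diagonal is [2, 2, 1, 2, 1, 1, 1]. L is symmetric positive semidefinite, so every eigenvalue is real and nonnegative. The 2 zero eigenvalues correspond to the 2 connected components. The largest eigenvalue, 3.6180, is at most the vertex count 7.

[0, 0, 0.3820, 1.3820, 2, 2.6180, 3.6180]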